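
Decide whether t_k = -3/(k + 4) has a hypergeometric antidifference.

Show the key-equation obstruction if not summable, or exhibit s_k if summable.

No — the linear system for f has no solution.

Ratio r(k) = (k + 4)/(k + 5).
So A=k + 4 and B=k + 5, with C=1.
Need (k + 4)·f(k+1) − (k + 4)·f(k) = 1.
deg f ≤ 0 (via 1,1,0).
Generic f = c0 gives residual -1; -1 = 0 cannot hold, so t_k is not Gosper-summable.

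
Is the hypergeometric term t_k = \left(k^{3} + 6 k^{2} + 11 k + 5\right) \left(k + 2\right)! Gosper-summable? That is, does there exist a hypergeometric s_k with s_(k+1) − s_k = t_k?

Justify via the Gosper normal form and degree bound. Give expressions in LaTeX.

t_(k+1)/t_k = (k**4 + 12*k**3 + 53*k**2 + 101*k + 69)/(k**3 + 6*k**2 + 11*k + 5).
So A=k + 3 and B=1, with C=k**3 + 6*k**2 + 11*k + 5.
Solve (k + 3)·f(k+1) − (1)·f(k) = k**3 + 6*k**2 + 11*k + 5.
Bound: deg f ≤ 2.
Solving with deg f ≤ 2: f(k) = k**2 + 2*k - 2.
Then R = B(k−1)f/C = (k**2 + 2*k - 2)/(k**3 + 6*k**2 + 11*k + 5), so s_k = R(k)·t_k = (k**2 + 2*k - 2)*factorial(k + 2).
s_(k+1) − s_k = (k**3 + 6*k**2 + 11*k + 5)*factorial(k + 2) = t_k.

Yes. s_k = \left(k^{2} + 2 k - 2\right) \left(k + 2\right)!.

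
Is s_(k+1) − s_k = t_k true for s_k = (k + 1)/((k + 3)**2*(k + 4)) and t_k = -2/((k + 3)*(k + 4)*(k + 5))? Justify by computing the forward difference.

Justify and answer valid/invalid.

Invalid: residual 2*(3*k + 11)/(k**5 + 19*k**4 + 143*k**3 + 533*k**2 + 984*k + 720) ≠ 0.

s_(k+1) = (k + 2)/((k + 4)**2*(k + 5))
s_(k+1) − s_k = (-(k + 1)*(k + 4)*(k + 5) + (k + 2)*(k + 3)**2)/((k + 3)**2*(k + 4)**2*(k + 5))
(s_(k+1) − s_k) − t_k = 2*(3*k + 11)/(k**5 + 19*k**4 + 143*k**3 + 533*k**2 + 984*k + 720)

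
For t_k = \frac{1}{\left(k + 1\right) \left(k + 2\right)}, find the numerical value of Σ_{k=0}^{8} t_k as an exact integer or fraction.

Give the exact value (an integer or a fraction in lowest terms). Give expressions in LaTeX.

r(k) = (k + 1)/(k + 3) after simplifying.
A = k + 1, B = k + 3, C = 1.
f must satisfy (k + 1)·f(k+1) − (k + 2)·f(k) = 1.
d = 1 from the (1,1,0) case.
A polynomial solution: f(k) = k.
Get s_k = R·t_k = k/(k + 1) with R(k) = B(k−1)f(k)/C(k) = k*(k + 2).
Δs = 1/(k**2 + 3*k + 2), as required.
Σ_(k=0)^(8) t_k = s_(9) − s_(0) = 9/10 − (0) = 9/10.

Σ = 9/10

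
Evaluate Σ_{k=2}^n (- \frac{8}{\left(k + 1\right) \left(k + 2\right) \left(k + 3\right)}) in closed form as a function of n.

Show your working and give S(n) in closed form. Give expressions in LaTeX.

t_(k+1)/t_k = (k + 1)/(k + 4).
Normal form (A,B,C) = (k + 1, k + 4, 1).
f must satisfy (k + 1)·f(k+1) − (k + 3)·f(k) = 1.
deg f ≤ 2 (via 1,1,0).
Coefficient equations give f(k) = k*(k + 3)/4.
Then R = B(k−1)f/C = k*(k + 3)**2/4, so s_k = R(k)·t_k = 2*k*(-k - 3)/((k + 1)*(k + 2)).
Δs = -8/(k**3 + 6*k**2 + 11*k + 6), as required.
Σ_(k=2)^n t_k = s_(n+1) − s_(2) = (2*(-n**2 - 5*n - 4)/(n**2 + 5*n + 6)) − (-5/3), i.e. (-n**2 - 5*n + 6)/(3*(n**2 + 5*n + 6)).

S(n) = \frac{- n^{2} - 5 n + 6}{3 \left(n^{2} + 5 n + 6\right)}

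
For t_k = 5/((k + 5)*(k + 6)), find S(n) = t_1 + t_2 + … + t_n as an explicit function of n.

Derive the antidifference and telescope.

S(n) = 5*n/(6*(n + 6))

Step 1: r(k) = (k + 5)/(k + 7).
Normal form (A,B,C) = (k + 5, k + 7, 1).
f must satisfy (k + 5)·f(k+1) − (k + 6)·f(k) = 1.
Bound: deg f ≤ 1.
A polynomial solution: f(k) = k/5.
Then R = B(k−1)f/C = k*(k + 6)/5, so s_k = R(k)·t_k = k/(k + 5).
Δs = 5/(k**2 + 11*k + 30), as required.
Telescope: S(n) = s_(n+1) − s_(1) = (n + 1)/(n + 6) − (1/6) = 5*n/(6*(n + 6)).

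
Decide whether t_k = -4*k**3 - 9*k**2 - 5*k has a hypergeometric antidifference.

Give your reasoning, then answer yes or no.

Yes. s_k = k*(-k**3 - k**2 + k + 1).

Ratio r(k) = (4*k**2 + 17*k + 18)/(k*(4*k + 5)).
Normal form (A,B,C) = (1, 1, k**3 + 9*k**2/4 + 5*k/4).
Need (1)·f(k+1) − (1)·f(k) = k**3 + 9*k**2/4 + 5*k/4.
Bound: deg f ≤ 4.
A polynomial solution: f(k) = k*(k - 1)*(k + 1)**2/4.
Certificate R = B(k−1)f/C = (k - 1)*(k + 1)/(4*k + 5) gives s_k = k*(-k**3 - k**2 + k + 1).
Verify: k*(-4*k**2 - 9*k - 5) matches t_k.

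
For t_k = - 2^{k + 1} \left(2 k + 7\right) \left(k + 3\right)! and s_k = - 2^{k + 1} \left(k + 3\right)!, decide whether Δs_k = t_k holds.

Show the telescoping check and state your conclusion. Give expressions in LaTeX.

s_(k+1) = -2**(k + 2)*factorial(k + 4)
s_(k+1) − s_k = -2**(k + 1)*(2*k + 7)*factorial(k + 3)
(s_(k+1) − s_k) − t_k = 0

valid (s_(k+1) − s_k reduces to t_k)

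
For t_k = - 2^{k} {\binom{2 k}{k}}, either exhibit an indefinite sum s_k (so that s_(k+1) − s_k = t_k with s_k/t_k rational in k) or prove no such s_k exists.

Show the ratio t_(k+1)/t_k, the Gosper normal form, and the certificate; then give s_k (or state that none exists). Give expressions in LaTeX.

Ratio r(k) = 4*(2*k + 1)/(k + 1).
Normal form (A,B,C) = (8*k + 4, k + 1, 1).
f must satisfy (8*k + 4)·f(k+1) − (k)·f(k) = 1.
From deg A=1, deg B=1, deg C=0: d=-1.
Bound -1 < 0, so the key equation has no polynomial solution.

no hypergeometric antidifference exists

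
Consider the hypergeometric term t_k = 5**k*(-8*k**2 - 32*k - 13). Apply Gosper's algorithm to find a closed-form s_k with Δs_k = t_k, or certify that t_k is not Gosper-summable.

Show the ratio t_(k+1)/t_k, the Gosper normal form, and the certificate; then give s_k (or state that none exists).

Ratio r(k) = 5*(8*k**2 + 48*k + 53)/(8*k**2 + 32*k + 13).
A = 5, B = 1, C = k**2 + 4*k + 13/8.
Solve (5)·f(k+1) − (1)·f(k) = k**2 + 4*k + 13/8.
Bound: deg f ≤ 2.
A polynomial solution: f(k) = (2*k**2 + 3*k - 3)/8.
So s_k = (B(k−1)f/C)·t_k = ((2*k**2 + 3*k - 3)/(8*k**2 + 32*k + 13))·t_k = 5**k*(-2*k**2 - 3*k + 3).
Check: Δs_k = 5**k*(-8*k**2 - 32*k - 13). ✓

s_k = 5**k*(-2*k**2 - 3*k + 3)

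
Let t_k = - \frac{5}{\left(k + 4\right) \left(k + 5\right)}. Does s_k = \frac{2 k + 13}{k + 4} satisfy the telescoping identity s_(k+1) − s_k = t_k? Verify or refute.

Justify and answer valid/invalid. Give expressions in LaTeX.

s_(k+1) = (2*k + 15)/(k + 5)
s_(k+1) − s_k = -5/(k**2 + 9*k + 20)
(s_(k+1) − s_k) − t_k = 0

Valid: the claim telescopes to t_k.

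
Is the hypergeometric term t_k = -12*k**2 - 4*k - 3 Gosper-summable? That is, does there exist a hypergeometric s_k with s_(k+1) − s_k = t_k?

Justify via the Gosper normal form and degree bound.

Yes. s_k = k*(-4*k**2 + 4*k - 3).

Compute t_(k+1)/t_k: get (12*k**2 + 28*k + 19)/(12*k**2 + 4*k + 3).
Factor: A=1; B=1; C=k**2 + k/3 + 1/4.
Set up (1)·f(k+1) − (1)·f(k) − (k**2 + k/3 + 1/4) = 0.
deg f ≤ 3 (via 0,0,2).
A polynomial solution: f(k) = k*(4*k**2 - 4*k + 3)/12.
So s_k = (B(k−1)f/C)·t_k = (k*(4*k**2 - 4*k + 3)/(12*k**2 + 4*k + 3))·t_k = k*(-4*k**2 + 4*k - 3).
Δs = -12*k**2 - 4*k - 3, as required.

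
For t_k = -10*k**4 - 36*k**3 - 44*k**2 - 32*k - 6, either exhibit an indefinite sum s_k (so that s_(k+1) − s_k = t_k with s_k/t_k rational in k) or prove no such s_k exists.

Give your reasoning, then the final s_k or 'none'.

t_(k+1)/t_k = (5*k**4 + 38*k**3 + 106*k**2 + 134*k + 64)/(5*k**4 + 18*k**3 + 22*k**2 + 16*k + 3).
Factor: A=1; B=1; C=k**4 + 18*k**3/5 + 22*k**2/5 + 16*k/5 + 3/5.
Key eq: (1)·f(k+1) = (1)·f(k) + (k**4 + 18*k**3/5 + 22*k**2/5 + 16*k/5 + 3/5).
From deg A=0, deg B=0, deg C=4: d=5.
A polynomial solution: f(k) = k*(2*k**4 + 4*k**3 + 3*k - 3)/10.
So s_k = (B(k−1)f/C)·t_k = (k*(2*k**4 + 4*k**3 + 3*k - 3)/(2*(5*k**4 + 18*k**3 + 22*k**2 + 16*k + 3)))·t_k = k*(-2*k**4 - 4*k**3 - 3*k + 3).
Verify: -10*k**4 - 36*k**3 - 44*k**2 - 32*k - 6 matches t_k.

s_k = k*(-2*k**4 - 4*k**3 - 3*k + 3)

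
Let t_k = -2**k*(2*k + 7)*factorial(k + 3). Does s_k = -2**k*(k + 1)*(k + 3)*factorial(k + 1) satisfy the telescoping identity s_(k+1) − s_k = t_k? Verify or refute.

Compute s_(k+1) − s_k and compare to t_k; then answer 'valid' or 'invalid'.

Invalid: residual 2**k*(2*k**2 + 11*k + 13)*factorial(k + 1) ≠ 0.

s_(k+1) = -2**(k + 1)*(k + 2)*(k + 4)*factorial(k + 2)
s_(k+1) − s_k = -2**k*(2*k**3 + 15*k**2 + 36*k + 29)*factorial(k + 1)
(s_(k+1) − s_k) − t_k = 2**k*(2*k**2 + 11*k + 13)*factorial(k + 1)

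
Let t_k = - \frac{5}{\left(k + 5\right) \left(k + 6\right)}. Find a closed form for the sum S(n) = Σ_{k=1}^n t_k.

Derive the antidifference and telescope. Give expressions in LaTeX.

The ratio is (k + 5)/(k + 7).
Factor: A=k + 5; B=k + 7; C=1.
Solve (k + 5)·f(k+1) − (k + 6)·f(k) = 1.
From deg A=1, deg B=1, deg C=0: d=1.
Match coefficients ⇒ f(k) = k/5.
So s_k = (B(k−1)f/C)·t_k = (k*(k + 6)/5)·t_k = -k/(k + 5).
s_(k+1) − s_k = -5/(k**2 + 11*k + 30) = t_k.
Evaluate: s_(n+1) = (-n - 1)/(n + 6); subtract s_(1) = -1/6 ⇒ S(n) = -5*n/(6*n + 36).

S(n) = - \frac{5 n}{6 n + 36}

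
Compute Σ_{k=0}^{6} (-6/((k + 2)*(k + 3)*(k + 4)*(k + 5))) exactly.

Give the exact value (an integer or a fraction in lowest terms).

Σ = -161/1980

r(k) = (k + 2)/(k + 6) after simplifying.
Factor: A=k + 2; B=k + 6; C=1.
Key eq: (k + 2)·f(k+1) = (k + 5)·f(k) + (1).
Degrees (1,1,0) ⇒ d ≤ 3.
Match coefficients ⇒ f(k) = k*(k**2 + 9*k + 26)/72.
R(k) = B(k−1)·f(k)/C(k) = k*(k + 5)*(k**2 + 9*k + 26)/72; s_k = R·t_k = k*(-k**2 - 9*k - 26)/(12*(k + 2)*(k + 3)*(k + 4)).
s_(k+1) − s_k = -6/(k**4 + 14*k**3 + 71*k**2 + 154*k + 120) = t_k.
Evaluate s at k=7 and k=0: -161/1980 and 0; difference -161/1980.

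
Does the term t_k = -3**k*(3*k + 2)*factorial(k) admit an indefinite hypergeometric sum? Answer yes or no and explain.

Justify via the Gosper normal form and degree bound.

Yes. s_k = -3**k*factorial(k).

Ratio r(k) = 3*(k + 1)*(3*k + 5)/(3*k + 2).
A = 3*k + 3, B = 1, C = k + 2/3.
Set up (3*k + 3)·f(k+1) − (1)·f(k) − (k + 2/3) = 0.
deg f ≤ 0 (via 1,0,1).
A polynomial solution: f(k) = 1/3.
Certificate R = B(k−1)f/C = 1/(3*k + 2) gives s_k = -3**k*factorial(k).
Verify: -3**k*(3*k + 2)*factorial(k) matches t_k.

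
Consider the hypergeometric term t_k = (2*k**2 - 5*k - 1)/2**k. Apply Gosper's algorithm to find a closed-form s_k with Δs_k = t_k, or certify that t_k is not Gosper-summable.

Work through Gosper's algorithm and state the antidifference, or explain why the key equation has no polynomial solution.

The ratio is (2*k**2 - k - 4)/(2*(2*k**2 - 5*k - 1)).
Gosper form: A/B · C(k+1)/C(k) with A=1/2, B=1, C=k**2 - 5*k/2 - 1/2.
Key eq: (1/2)·f(k+1) = (1)·f(k) + (k**2 - 5*k/2 - 1/2).
Degrees (0,0,2) ⇒ d ≤ 2.
Solve for f: f(k) = -k*(2*k - 1) (degree 2 ≤ 2).
Then R = B(k−1)f/C = -2*k*(2*k - 1)/(2*k**2 - 5*k - 1), so s_k = R(k)·t_k = 2**(1 - k)*k*(1 - 2*k).
Δs = (2*k**2 - 5*k - 1)/2**k, as required.

s_k = 2**(1 - k)*k*(1 - 2*k)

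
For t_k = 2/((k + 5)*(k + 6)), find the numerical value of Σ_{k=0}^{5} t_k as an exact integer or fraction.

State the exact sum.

Σ = 12/55

t_(k+1)/t_k = (k + 5)/(k + 7).
Normal form (A,B,C) = (k + 5, k + 7, 1).
Key eq: (k + 5)·f(k+1) = (k + 6)·f(k) + (1).
From deg A=1, deg B=1, deg C=0: d=1.
Coefficient equations give f(k) = k/5.
Certificate R = B(k−1)f/C = k*(k + 6)/5 gives s_k = 2*k/(5*(k + 5)).
s_(k+1) − s_k = 2/(k**2 + 11*k + 30) = t_k.
Sum = s_(6) − s_(0); s_(6) = 12/55, s_(0) = 0 ⇒ 12/55.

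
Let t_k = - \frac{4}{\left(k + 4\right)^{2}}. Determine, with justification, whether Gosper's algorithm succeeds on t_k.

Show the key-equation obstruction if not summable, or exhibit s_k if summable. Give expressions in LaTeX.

No — t_k has no hypergeometric antidifference.

Ratio r(k) = (k + 4)**2/(k + 5)**2.
Take A(k)=k**2 + 8*k + 16, B(k)=k**2 + 10*k + 25, C(k)=1.
f must satisfy (k**2 + 8*k + 16)·f(k+1) − (k**2 + 8*k + 16)·f(k) = 1.
Bound: deg f ≤ 0.
Generic f = c0 gives residual -1; -1 = 0 cannot hold, so t_k is not Gosper-summable.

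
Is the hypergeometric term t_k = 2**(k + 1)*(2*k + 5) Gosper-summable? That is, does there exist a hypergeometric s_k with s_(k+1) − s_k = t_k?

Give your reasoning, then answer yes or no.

Compute t_(k+1)/t_k: get 2*(2*k + 7)/(2*k + 5).
Take A(k)=2, B(k)=1, C(k)=k + 5/2.
Key eq: (2)·f(k+1) = (1)·f(k) + (k + 5/2).
d = 1 from the (0,0,1) case.
Solving with deg f ≤ 1: f(k) = (2*k + 1)/2.
R(k) = B(k−1)·f(k)/C(k) = (2*k + 1)/(2*k + 5); s_k = R·t_k = 2**(k + 1)*(2*k + 1).
s_(k+1) − s_k = 2**(k + 1)*(2*k + 5) = t_k.

Yes. s_k = 2**(k + 1)*(2*k + 1).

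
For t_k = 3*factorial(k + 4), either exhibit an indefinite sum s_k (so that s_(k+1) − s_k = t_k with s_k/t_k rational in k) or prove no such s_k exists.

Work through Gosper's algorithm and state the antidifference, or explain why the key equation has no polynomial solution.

not Gosper-summable; s_k does not exist

The ratio is k + 5.
A = k + 5, B = 1, C = 1.
Set up (k + 5)·f(k+1) − (1)·f(k) − (1) = 0.
d = -1 from the (1,0,0) case.
d = -1 < 0 ⇒ no nonzero polynomial f; not summable.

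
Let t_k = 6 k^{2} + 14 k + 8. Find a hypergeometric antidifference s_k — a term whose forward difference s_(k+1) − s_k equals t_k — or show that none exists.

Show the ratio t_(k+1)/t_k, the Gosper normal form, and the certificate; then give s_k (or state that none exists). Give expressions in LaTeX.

s_k = 2 k \left(k^{2} + 2 k + 1\right)

The ratio is (3*k**2 + 13*k + 14)/(3*k**2 + 7*k + 4).
Gosper form: A/B · C(k+1)/C(k) with A=1, B=1, C=k**2 + 7*k/3 + 4/3.
Need (1)·f(k+1) − (1)·f(k) = k**2 + 7*k/3 + 4/3.
deg f ≤ 3 (via 0,0,2).
Solve for f: f(k) = k*(k + 1)**2/3 (degree 3 ≤ 3).
R(k) = B(k−1)·f(k)/C(k) = k*(k + 1)/(3*k + 4); s_k = R·t_k = 2*k*(k**2 + 2*k + 1).
Check: Δs_k = 6*k**2 + 14*k + 8. ✓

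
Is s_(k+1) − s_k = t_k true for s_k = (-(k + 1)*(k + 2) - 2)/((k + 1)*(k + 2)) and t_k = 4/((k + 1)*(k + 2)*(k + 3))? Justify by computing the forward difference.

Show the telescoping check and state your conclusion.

Valid: the claim telescopes to t_k.

s_(k+1) = (-(k + 2)*(k + 3) - 2)/((k + 2)*(k + 3))
s_(k+1) − s_k = 4/(k**3 + 6*k**2 + 11*k + 6)
(s_(k+1) − s_k) − t_k = 0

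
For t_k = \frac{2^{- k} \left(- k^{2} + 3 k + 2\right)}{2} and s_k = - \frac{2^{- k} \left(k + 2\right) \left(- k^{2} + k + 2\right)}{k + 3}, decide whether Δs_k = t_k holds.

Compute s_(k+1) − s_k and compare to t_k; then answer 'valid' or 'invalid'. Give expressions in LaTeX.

Invalid: residual \frac{2^{- k} \left(k^{3} + 2 k^{2} - 13 k - 10\right)}{2 \left(k^{2} + 7 k + 12\right)} ≠ 0.

s_(k+1) = (k**3 + 4*k**2 + k - 6)/(2*2**k*(k + 4))
s_(k+1) − s_k = (-k**4 - 3*k**3 + 13*k**2 + 37*k + 14)/(2*2**k*(k**2 + 7*k + 12))
(s_(k+1) − s_k) − t_k = (k**3 + 2*k**2 - 13*k - 10)/(2*2**k*(k**2 + 7*k + 12))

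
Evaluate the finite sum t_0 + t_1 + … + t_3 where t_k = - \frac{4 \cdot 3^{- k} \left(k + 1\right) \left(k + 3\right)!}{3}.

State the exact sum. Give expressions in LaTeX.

Σ = -2024/9

r(k) = (k + 2)*(k + 4)/(3*(k + 1)) after simplifying.
Take A(k)=k/3 + 4/3, B(k)=1, C(k)=k + 1.
Key eq: (k/3 + 4/3)·f(k+1) = (1)·f(k) + (k + 1).
Degrees (1,0,1) ⇒ d ≤ 0.
Solve for f: f(k) = 3 (degree 0 ≤ 0).
Then R = B(k−1)f/C = 3/(k + 1), so s_k = R(k)·t_k = -4*factorial(k + 3)/3**k.
Check: Δs_k = -4*(k + 1)*factorial(k + 3)/(3*3**k). ✓
Σ_(k=0)^(3) t_k = s_(4) − s_(0) = -2240/9 − (-24) = -2024/9.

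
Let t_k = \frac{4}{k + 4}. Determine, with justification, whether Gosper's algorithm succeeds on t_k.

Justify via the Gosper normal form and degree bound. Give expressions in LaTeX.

Step 1: r(k) = (k + 4)/(k + 5).
So A=k + 4 and B=k + 5, with C=1.
Set up (k + 4)·f(k+1) − (k + 4)·f(k) − (1) = 0.
From deg A=1, deg B=1, deg C=0: d=0.
Generic f = c0 gives residual -1; -1 = 0 cannot hold, so t_k is not Gosper-summable.

No; the coefficient equations for f are inconsistent.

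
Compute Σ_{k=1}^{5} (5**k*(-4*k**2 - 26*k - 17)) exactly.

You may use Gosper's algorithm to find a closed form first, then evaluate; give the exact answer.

The ratio is 5*(4*k**2 + 34*k + 47)/(4*k**2 + 26*k + 17).
Take A(k)=5, B(k)=1, C(k)=k**2 + 13*k/2 + 17/4.
Need (5)·f(k+1) − (1)·f(k) = k**2 + 13*k/2 + 17/4.
Degrees (0,0,2) ⇒ d ≤ 2.
Match coefficients ⇒ f(k) = (k**2 + 4*k - 2)/4.
R(k) = B(k−1)·f(k)/C(k) = (k**2 + 4*k - 2)/(4*k**2 + 26*k + 17); s_k = R·t_k = 5**k*(-k**2 - 4*k + 2).
Verify: 5**k*(-4*k**2 - 26*k - 17) matches t_k.
Sum = s_(6) − s_(1); s_(6) = -906250, s_(1) = -15 ⇒ -906235.

Σ = -906235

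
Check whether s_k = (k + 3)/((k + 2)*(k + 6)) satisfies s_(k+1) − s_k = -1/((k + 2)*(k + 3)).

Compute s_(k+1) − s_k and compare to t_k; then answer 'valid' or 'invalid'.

s_(k+1) = (k + 4)/((k + 3)*(k + 7))
s_(k+1) − s_k = (-k**2 - 7*k - 15)/(k**4 + 18*k**3 + 113*k**2 + 288*k + 252)
(s_(k+1) − s_k) − t_k = 3*(2*k + 9)/(k**4 + 18*k**3 + 113*k**2 + 288*k + 252)

Invalid: residual 3*(2*k + 9)/(k**4 + 18*k**3 + 113*k**2 + 288*k + 252) ≠ 0.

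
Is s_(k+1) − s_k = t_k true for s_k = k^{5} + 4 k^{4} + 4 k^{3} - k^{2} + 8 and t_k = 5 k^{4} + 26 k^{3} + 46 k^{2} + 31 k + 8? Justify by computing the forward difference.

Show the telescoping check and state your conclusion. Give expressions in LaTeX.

Valid: the claim telescopes to t_k.

s_(k+1) = k**5 + 9*k**4 + 30*k**3 + 45*k**2 + 31*k + 16
s_(k+1) − s_k = 5*k**4 + 26*k**3 + 46*k**2 + 31*k + 8
(s_(k+1) − s_k) − t_k = 0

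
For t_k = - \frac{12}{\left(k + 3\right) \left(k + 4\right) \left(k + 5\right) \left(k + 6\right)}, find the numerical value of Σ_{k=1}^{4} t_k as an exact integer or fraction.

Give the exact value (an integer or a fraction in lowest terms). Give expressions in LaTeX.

Ratio r(k) = (k + 3)/(k + 7).
Gosper form: A/B · C(k+1)/C(k) with A=k + 3, B=k + 7, C=1.
Set up (k + 3)·f(k+1) − (k + 6)·f(k) − (1) = 0.
Degrees (1,1,0) ⇒ d ≤ 3.
Solve for f: f(k) = k*(k**2 + 12*k + 47)/180 (degree 3 ≤ 3).
Then R = B(k−1)f/C = k*(k + 6)*(k**2 + 12*k + 47)/180, so s_k = R(k)·t_k = k*(-k**2 - 12*k - 47)/(15*(k + 3)*(k + 4)*(k + 5)).
Verify: -12/(k**4 + 18*k**3 + 119*k**2 + 342*k + 360) matches t_k.
Σ_(k=1)^(4) t_k = s_(5) − s_(1) = -11/180 − (-1/30) = -1/36.

Σ = -1/36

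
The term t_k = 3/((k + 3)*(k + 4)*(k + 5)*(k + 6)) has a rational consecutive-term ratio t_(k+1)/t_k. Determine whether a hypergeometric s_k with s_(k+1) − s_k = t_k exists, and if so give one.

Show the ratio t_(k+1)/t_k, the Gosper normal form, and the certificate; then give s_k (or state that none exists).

Compute t_(k+1)/t_k: get (k + 3)/(k + 7).
Gosper form: A/B · C(k+1)/C(k) with A=k + 3, B=k + 7, C=1.
Set up (k + 3)·f(k+1) − (k + 6)·f(k) − (1) = 0.
From deg A=1, deg B=1, deg C=0: d=3.
Match coefficients ⇒ f(k) = k*(k**2 + 12*k + 47)/180.
So s_k = (B(k−1)f/C)·t_k = (k*(k + 6)*(k**2 + 12*k + 47)/180)·t_k = k*(k**2 + 12*k + 47)/(60*(k + 3)*(k + 4)*(k + 5)).
Check: Δs_k = 3/(k**4 + 18*k**3 + 119*k**2 + 342*k + 360). ✓

s_k = k*(k**2 + 12*k + 47)/(60*(k + 3)*(k + 4)*(k + 5))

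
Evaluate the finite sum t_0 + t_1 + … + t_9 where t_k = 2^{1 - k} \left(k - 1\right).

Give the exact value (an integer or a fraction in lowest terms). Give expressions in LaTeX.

t_(k+1)/t_k = k/(2*(k - 1)).
Take A(k)=1/2, B(k)=1, C(k)=k - 1.
f must satisfy (1/2)·f(k+1) − (1)·f(k) = k - 1.
From deg A=0, deg B=0, deg C=1: d=1.
Solve for f: f(k) = -2*k (degree 1 ≤ 1).
So s_k = (B(k−1)f/C)·t_k = (-2*k/(k - 1))·t_k = -2**(2 - k)*k.
Δs = 2**(1 - k)*(k - 1), as required.
Telescoping: Σ = s_(10) − s_(0) = -5/128 − (0) = -5/128.

Σ = -5/128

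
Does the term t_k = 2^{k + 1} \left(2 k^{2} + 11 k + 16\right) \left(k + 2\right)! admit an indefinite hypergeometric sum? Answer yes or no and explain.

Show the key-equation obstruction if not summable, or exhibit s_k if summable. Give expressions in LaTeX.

Yes. s_k = 2^{k + 1} \left(k + 2\right) \left(k + 2\right)!.

t_(k+1)/t_k = 2*(2*k**3 + 21*k**2 + 74*k + 87)/(2*k**2 + 11*k + 16).
So A=2*k + 6 and B=1, with C=k**2 + 11*k/2 + 8.
f must satisfy (2*k + 6)·f(k+1) − (1)·f(k) = k**2 + 11*k/2 + 8.
d = 1 from the (1,0,2) case.
Solving with deg f ≤ 1: f(k) = (k + 2)/2.
Get s_k = R·t_k = 2**(k + 1)*(k + 2)*factorial(k + 2) with R(k) = B(k−1)f(k)/C(k) = (k + 2)/(2*k**2 + 11*k + 16).
Verify: 2**(k + 1)*(2*k**2 + 11*k + 16)*factorial(k + 2) matches t_k.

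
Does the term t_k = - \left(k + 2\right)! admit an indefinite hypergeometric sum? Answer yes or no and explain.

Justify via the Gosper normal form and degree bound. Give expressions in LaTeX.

No — t_k has no hypergeometric antidifference.

Step 1: r(k) = k + 3.
Factor: A=k + 3; B=1; C=1.
Solve (k + 3)·f(k+1) − (1)·f(k) = 1.
Degrees (1,0,0) ⇒ d ≤ -1.
d = -1 < 0 ⇒ no nonzero polynomial f; not summable.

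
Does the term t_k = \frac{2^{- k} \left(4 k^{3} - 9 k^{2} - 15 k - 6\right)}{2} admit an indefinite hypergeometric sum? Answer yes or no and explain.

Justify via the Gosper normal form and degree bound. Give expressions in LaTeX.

Yes. s_k = 2^{- k} \left(- 4 k^{3} - 3 k^{2} - 3 k - 4\right).

Step 1: r(k) = (4*k**3 + 3*k**2 - 21*k - 26)/(2*(4*k**3 - 9*k**2 - 15*k - 6)).
A = 1/2, B = 1, C = k**3 - 9*k**2/4 - 15*k/4 - 3/2.
Key eq: (1/2)·f(k+1) = (1)·f(k) + (k**3 - 9*k**2/4 - 15*k/4 - 3/2).
deg f ≤ 3 (via 0,0,3).
Solving with deg f ≤ 3: f(k) = -(k + 1)*(4*k**2 - k + 4)/2.
Certificate R = B(k−1)f/C = -2*(k + 1)*(4*k**2 - k + 4)/(4*k**3 - 9*k**2 - 15*k - 6) gives s_k = (-4*k**3 - 3*k**2 - 3*k - 4)/2**k.
Verify: (4*k**3 - 9*k**2 - 15*k - 6)/(2*2**k) matches t_k.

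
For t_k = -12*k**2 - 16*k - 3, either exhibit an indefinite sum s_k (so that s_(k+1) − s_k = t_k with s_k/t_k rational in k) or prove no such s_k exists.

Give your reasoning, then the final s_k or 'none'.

t_(k+1)/t_k = (12*k**2 + 40*k + 31)/(12*k**2 + 16*k + 3).
Normal form (A,B,C) = (1, 1, k**2 + 4*k/3 + 1/4).
Solve (1)·f(k+1) − (1)·f(k) = k**2 + 4*k/3 + 1/4.
d = 3 from the (0,0,2) case.
Match coefficients ⇒ f(k) = k*(4*k**2 + 2*k - 3)/12.
So s_k = (B(k−1)f/C)·t_k = (k*(4*k**2 + 2*k - 3)/(12*k**2 + 16*k + 3))·t_k = k*(-4*k**2 - 2*k + 3).
Verify: -12*k**2 - 16*k - 3 matches t_k.

s_k = k*(-4*k**2 - 2*k + 3)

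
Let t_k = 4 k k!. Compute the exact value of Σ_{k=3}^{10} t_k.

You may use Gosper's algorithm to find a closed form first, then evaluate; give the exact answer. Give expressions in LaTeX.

t_(k+1)/t_k = (k + 1)**2/k.
Factor: A=k + 1; B=1; C=k.
Solve (k + 1)·f(k+1) − (1)·f(k) = k.
deg f ≤ 0 (via 1,0,1).
Coefficient equations give f(k) = 1.
Then R = B(k−1)f/C = 1/k, so s_k = R(k)·t_k = 4*factorial(k).
s_(k+1) − s_k = 4*k*factorial(k) = t_k.
Telescoping: Σ = s_(11) − s_(3) = 159667200 − (24) = 159667176.

Σ = 159667176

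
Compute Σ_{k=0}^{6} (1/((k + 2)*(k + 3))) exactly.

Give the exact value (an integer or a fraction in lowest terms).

Step 1: r(k) = (k + 2)/(k + 4).
So A=k + 2 and B=k + 4, with C=1.
Key eq: (k + 2)·f(k+1) = (k + 3)·f(k) + (1).
From deg A=1, deg B=1, deg C=0: d=1.
Coefficient equations give f(k) = k/2.
So s_k = (B(k−1)f/C)·t_k = (k*(k + 3)/2)·t_k = k/(2*(k + 2)).
Verify: 1/(k**2 + 5*k + 6) matches t_k.
Sum = s_(7) − s_(0); s_(7) = 7/18, s_(0) = 0 ⇒ 7/18.

Σ = 7/18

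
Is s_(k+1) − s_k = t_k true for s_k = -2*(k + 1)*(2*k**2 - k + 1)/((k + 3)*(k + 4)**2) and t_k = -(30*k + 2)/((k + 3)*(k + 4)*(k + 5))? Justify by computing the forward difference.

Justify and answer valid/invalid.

s_(k+1) = 2*(k + 2)*(k - 2*(k + 1)**2)/((k + 4)*(k + 5)**2)
s_(k+1) − s_k = 2*(-21*k**3 - 118*k**2 - 114*k - 23)/(k**5 + 21*k**4 + 175*k**3 + 723*k**2 + 1480*k + 1200)
(s_(k+1) − s_k) − t_k = 6*(-2*k**3 + 6*k**2 + 65*k - 1)/(k**5 + 21*k**4 + 175*k**3 + 723*k**2 + 1480*k + 1200)

Invalid: residual 6*(-2*k**3 + 6*k**2 + 65*k - 1)/(k**5 + 21*k**4 + 175*k**3 + 723*k**2 + 1480*k + 1200) ≠ 0.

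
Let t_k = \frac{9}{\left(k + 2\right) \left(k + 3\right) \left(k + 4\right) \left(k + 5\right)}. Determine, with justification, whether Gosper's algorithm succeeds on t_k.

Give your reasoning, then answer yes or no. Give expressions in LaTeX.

Ratio r(k) = (k + 2)/(k + 6).
Take A(k)=k + 2, B(k)=k + 6, C(k)=1.
Set up (k + 2)·f(k+1) − (k + 5)·f(k) − (1) = 0.
From deg A=1, deg B=1, deg C=0: d=3.
Solve for f: f(k) = k*(k**2 + 9*k + 26)/72 (degree 3 ≤ 3).
Get s_k = R·t_k = k*(k**2 + 9*k + 26)/(8*(k + 2)*(k + 3)*(k + 4)) with R(k) = B(k−1)f(k)/C(k) = k*(k + 5)*(k**2 + 9*k + 26)/72.
Δs = 9/(k**4 + 14*k**3 + 71*k**2 + 154*k + 120), as required.

Yes. s_k = \frac{k \left(k^{2} + 9 k + 26\right)}{8 \left(k + 2\right) \left(k + 3\right) \left(k + 4\right)}.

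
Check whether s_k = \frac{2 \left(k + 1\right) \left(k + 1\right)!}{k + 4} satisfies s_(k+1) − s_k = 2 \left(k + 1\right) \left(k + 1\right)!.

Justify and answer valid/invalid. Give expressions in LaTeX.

Invalid: residual - \frac{6 \left(k^{2} + 5 k + 3\right) \left(k + 1\right)!}{\left(k + 4\right) \left(k + 5\right)} ≠ 0.

s_(k+1) = 2*(k + 2)*factorial(k + 2)/(k + 5)
s_(k+1) − s_k = 2*(k**3 + 7*k**2 + 14*k + 11)*factorial(k + 1)/((k + 4)*(k + 5))
(s_(k+1) − s_k) − t_k = -6*(k**2 + 5*k + 3)*factorial(k + 1)/((k + 4)*(k + 5))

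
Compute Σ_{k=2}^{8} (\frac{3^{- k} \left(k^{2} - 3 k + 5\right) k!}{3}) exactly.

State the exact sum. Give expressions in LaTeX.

Σ = 31360/243

r(k) = (k**3 + 2*k + 3)/(3*(k**2 - 3*k + 5)) after simplifying.
Factor: A=k/3 + 1/3; B=1; C=k**2 - 3*k + 5.
f must satisfy (k/3 + 1/3)·f(k+1) − (1)·f(k) = k**2 - 3*k + 5.
Degrees (1,0,2) ⇒ d ≤ 1.
Solving with deg f ≤ 1: f(k) = 3*(k - 2).
Get s_k = R·t_k = (k - 2)*factorial(k)/3**k with R(k) = B(k−1)f(k)/C(k) = 3*(k - 2)/(k**2 - 3*k + 5).
Check: Δs_k = (k**2 - 3*k + 5)*factorial(k)/(3*3**k). ✓
Σ_(k=2)^(8) t_k = s_(9) − s_(2) = 31360/243 − (0) = 31360/243.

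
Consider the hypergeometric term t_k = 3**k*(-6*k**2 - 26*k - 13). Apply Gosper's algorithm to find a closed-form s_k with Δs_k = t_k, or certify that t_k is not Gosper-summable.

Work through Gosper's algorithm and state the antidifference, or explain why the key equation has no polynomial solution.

s_k = 3**k*(-3*k**2 - 4*k + 4)

r(k) = 3*(6*k**2 + 38*k + 45)/(6*k**2 + 26*k + 13) after simplifying.
A = 3, B = 1, C = k**2 + 13*k/3 + 13/6.
Solve (3)·f(k+1) − (1)·f(k) = k**2 + 13*k/3 + 13/6.
deg f ≤ 2 (via 0,0,2).
Match coefficients ⇒ f(k) = (k + 2)*(3*k - 2)/6.
Get s_k = R·t_k = 3**k*(-3*k**2 - 4*k + 4) with R(k) = B(k−1)f(k)/C(k) = (k + 2)*(3*k - 2)/(6*k**2 + 26*k + 13).
Check: Δs_k = 3**k*(-6*k**2 - 26*k - 13). ✓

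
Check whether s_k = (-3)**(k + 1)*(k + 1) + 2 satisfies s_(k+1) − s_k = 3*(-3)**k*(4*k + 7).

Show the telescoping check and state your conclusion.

s_(k+1) = (-3)**(k + 2)*(k + 2) + 2
s_(k+1) − s_k = 3*(-3)**k*(4*k + 7)
(s_(k+1) − s_k) − t_k = 0

valid (s_(k+1) − s_k reduces to t_k)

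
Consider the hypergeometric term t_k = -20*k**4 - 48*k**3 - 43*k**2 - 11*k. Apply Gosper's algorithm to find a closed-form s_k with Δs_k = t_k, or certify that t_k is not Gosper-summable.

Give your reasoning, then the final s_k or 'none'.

The ratio is (20*k**4 + 128*k**3 + 307*k**2 + 321*k + 122)/(k*(20*k**3 + 48*k**2 + 43*k + 11)).
A = 1, B = 1, C = k**4 + 12*k**3/5 + 43*k**2/20 + 11*k/20.
Key eq: (1)·f(k+1) = (1)·f(k) + (k**4 + 12*k**3/5 + 43*k**2/20 + 11*k/20).
d = 5 from the (0,0,4) case.
Match coefficients ⇒ f(k) = k*(k - 1)*(4*k**3 + 6*k**2 + 3*k - 1)/20.
Then R = B(k−1)f/C = (k - 1)*(4*k**3 + 6*k**2 + 3*k - 1)/(20*k**3 + 48*k**2 + 43*k + 11), so s_k = R(k)·t_k = k*(-4*k**4 - 2*k**3 + 3*k**2 + 4*k - 1).
Check: Δs_k = k*(-20*k**3 - 48*k**2 - 43*k - 11). ✓

s_k = k*(-4*k**4 - 2*k**3 + 3*k**2 + 4*k - 1)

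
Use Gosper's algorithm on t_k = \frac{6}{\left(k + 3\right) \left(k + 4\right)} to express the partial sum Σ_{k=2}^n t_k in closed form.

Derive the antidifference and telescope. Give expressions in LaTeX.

Step 1: r(k) = (k + 3)/(k + 5).
Factor: A=k + 3; B=k + 5; C=1.
Need (k + 3)·f(k+1) − (k + 4)·f(k) = 1.
Bound: deg f ≤ 1.
Coefficient equations give f(k) = k/3.
Then R = B(k−1)f/C = k*(k + 4)/3, so s_k = R(k)·t_k = 2*k/(k + 3).
s_(k+1) − s_k = 6/(k**2 + 7*k + 12) = t_k.
Σ_(k=2)^n t_k = s_(n+1) − s_(2) = (2*(n + 1)/(n + 4)) − (4/5), i.e. 6*(n - 1)/(5*(n + 4)).

S(n) = \frac{6 \left(n - 1\right)}{5 \left(n + 4\right)}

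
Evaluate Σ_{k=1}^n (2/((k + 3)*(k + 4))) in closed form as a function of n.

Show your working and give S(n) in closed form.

S(n) = n/(2*(n + 4))

Compute t_(k+1)/t_k: get (k + 3)/(k + 5).
Factor: A=k + 3; B=k + 5; C=1.
Key eq: (k + 3)·f(k+1) = (k + 4)·f(k) + (1).
From deg A=1, deg B=1, deg C=0: d=1.
A polynomial solution: f(k) = k/3.
So s_k = (B(k−1)f/C)·t_k = (k*(k + 4)/3)·t_k = 2*k/(3*(k + 3)).
Δs = 2/(k**2 + 7*k + 12), as required.
s_(n+1) = 2*(n + 1)/(3*(n + 4)) and s_(1) = 1/6, so S(n) = n/(2*(n + 4)).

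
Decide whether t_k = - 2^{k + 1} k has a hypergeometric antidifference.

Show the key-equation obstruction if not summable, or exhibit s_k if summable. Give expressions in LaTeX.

Compute t_(k+1)/t_k: get 2 + 2/k.
Gosper form: A/B · C(k+1)/C(k) with A=2, B=1, C=k.
Need (2)·f(k+1) − (1)·f(k) = k.
d = 1 from the (0,0,1) case.
Coefficient equations give f(k) = k - 2.
R(k) = B(k−1)·f(k)/C(k) = (k - 2)/k; s_k = R·t_k = 2**(k + 1)*(2 - k).
s_(k+1) − s_k = -2**(k + 1)*k = t_k.

Yes. s_k = 2^{k + 1} \left(2 - k\right).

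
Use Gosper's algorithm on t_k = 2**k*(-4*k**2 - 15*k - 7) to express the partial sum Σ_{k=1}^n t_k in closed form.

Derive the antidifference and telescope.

r(k) = 2*(4*k**2 + 23*k + 26)/(4*k**2 + 15*k + 7) after simplifying.
So A=2 and B=1, with C=k**2 + 15*k/4 + 7/4.
f must satisfy (2)·f(k+1) − (1)·f(k) = k**2 + 15*k/4 + 7/4.
deg f ≤ 2 (via 0,0,2).
Solve for f: f(k) = (4*k**2 - k + 1)/4 (degree 2 ≤ 2).
So s_k = (B(k−1)f/C)·t_k = ((4*k**2 - k + 1)/(4*k**2 + 15*k + 7))·t_k = 2**k*(-4*k**2 + k - 1).
Δs = 2**k*(-4*k**2 - 15*k - 7), as required.
Σ_(k=1)^n t_k = s_(n+1) − s_(1) = (2**(n + 1)*(-4*n**2 - 7*n - 4)) − (-8), i.e. -8*2**n*n**2 - 14*2**n*n - 8*2**n + 8.

S(n) = -8*2**n*n**2 - 14*2**n*n - 8*2**n + 8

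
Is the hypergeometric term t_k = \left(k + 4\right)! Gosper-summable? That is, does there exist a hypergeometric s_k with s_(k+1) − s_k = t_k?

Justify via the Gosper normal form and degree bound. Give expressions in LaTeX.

Compute t_(k+1)/t_k: get k + 5.
Take A(k)=k + 5, B(k)=1, C(k)=1.
Key eq: (k + 5)·f(k+1) = (1)·f(k) + (1).
d = -1 from the (1,0,0) case.
Negative degree bound (-1): no f exists, t_k not Gosper-summable.

No — negative degree bound, so no certificate f.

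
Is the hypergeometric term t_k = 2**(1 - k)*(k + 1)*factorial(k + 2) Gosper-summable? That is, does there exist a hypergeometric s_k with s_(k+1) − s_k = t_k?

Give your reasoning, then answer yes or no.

Yes. s_k = 2**(2 - k)*factorial(k + 2).

r(k) = (k + 2)*(k + 3)/(2*(k + 1)) after simplifying.
So A=k/2 + 3/2 and B=1, with C=k + 1.
Solve (k/2 + 3/2)·f(k+1) − (1)·f(k) = k + 1.
From deg A=1, deg B=0, deg C=1: d=0.
Coefficient equations give f(k) = 2.
R(k) = B(k−1)·f(k)/C(k) = 2/(k + 1); s_k = R·t_k = 2**(2 - k)*factorial(k + 2).
Δs = 2**(1 - k)*(k + 1)*factorial(k + 2), as required.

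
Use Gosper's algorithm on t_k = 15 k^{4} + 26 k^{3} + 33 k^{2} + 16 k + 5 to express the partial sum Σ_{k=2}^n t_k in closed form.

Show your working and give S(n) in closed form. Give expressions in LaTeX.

S(n) = 3 n^{5} + 14 n^{4} + 29 n^{3} + 31 n^{2} + 18 n - 95

The ratio is (15*k**4 + 86*k**3 + 201*k**2 + 220*k + 95)/(15*k**4 + 26*k**3 + 33*k**2 + 16*k + 5).
So A=1 and B=1, with C=k**4 + 26*k**3/15 + 11*k**2/5 + 16*k/15 + 1/3.
Need (1)·f(k+1) − (1)·f(k) = k**4 + 26*k**3/15 + 11*k**2/5 + 16*k/15 + 1/3.
Degrees (0,0,4) ⇒ d ≤ 5.
Solving with deg f ≤ 5: f(k) = k*(3*k**4 - k**3 + 3*k**2 - 2*k + 2)/15.
R(k) = B(k−1)·f(k)/C(k) = k*(3*k**4 - k**3 + 3*k**2 - 2*k + 2)/(15*k**4 + 26*k**3 + 33*k**2 + 16*k + 5); s_k = R·t_k = k*(3*k**4 - k**3 + 3*k**2 - 2*k + 2).
Δs = 15*k**4 + 26*k**3 + 33*k**2 + 16*k + 5, as required.
s_(n+1) = 3*n**5 + 14*n**4 + 29*n**3 + 31*n**2 + 18*n + 5 and s_(2) = 100, so S(n) = 3*n**5 + 14*n**4 + 29*n**3 + 31*n**2 + 18*n - 95.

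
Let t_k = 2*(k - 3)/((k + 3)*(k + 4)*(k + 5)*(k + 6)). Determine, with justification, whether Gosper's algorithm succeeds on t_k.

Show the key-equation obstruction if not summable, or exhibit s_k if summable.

Compute t_(k+1)/t_k: get (k - 2)*(k + 3)/((k - 3)*(k + 7)).
Factor: A=k + 3; B=k + 7; C=k - 3.
f must satisfy (k + 3)·f(k+1) − (k + 6)·f(k) = k - 3.
From deg A=1, deg B=1, deg C=1: d=3.
Solve for f: f(k) = -k*(k**2 + 12*k + 107)/120 (degree 3 ≤ 3).
Get s_k = R·t_k = k*(-k**2 - 12*k - 107)/(60*(k + 3)*(k + 4)*(k + 5)) with R(k) = B(k−1)f(k)/C(k) = -k*(k + 6)*(k**2 + 12*k + 107)/(120*(k - 3)).
s_(k+1) − s_k = 2*(k - 3)/(k**4 + 18*k**3 + 119*k**2 + 342*k + 360) = t_k.

Yes. s_k = k*(-k**2 - 12*k - 107)/(60*(k + 3)*(k + 4)*(k + 5)).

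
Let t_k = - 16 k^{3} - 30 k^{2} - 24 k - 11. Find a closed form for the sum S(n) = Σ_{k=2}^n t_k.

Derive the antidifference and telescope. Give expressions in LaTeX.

The ratio is (16*k**3 + 78*k**2 + 132*k + 81)/(16*k**3 + 30*k**2 + 24*k + 11).
Take A(k)=1, B(k)=1, C(k)=k**3 + 15*k**2/8 + 3*k/2 + 11/16.
Solve (1)·f(k+1) − (1)·f(k) = k**3 + 15*k**2/8 + 3*k/2 + 11/16.
Bound: deg f ≤ 4.
A polynomial solution: f(k) = k*(4*k**3 + 2*k**2 + k + 4)/16.
So s_k = (B(k−1)f/C)·t_k = (k*(4*k**3 + 2*k**2 + k + 4)/(16*k**3 + 30*k**2 + 24*k + 11))·t_k = k*(-4*k**3 - 2*k**2 - k - 4).
s_(k+1) − s_k = -16*k**3 - 30*k**2 - 24*k - 11 = t_k.
Evaluate: s_(n+1) = -4*n**4 - 18*n**3 - 31*n**2 - 28*n - 11; subtract s_(2) = -92 ⇒ S(n) = -4*n**4 - 18*n**3 - 31*n**2 - 28*n + 81.

S(n) = - 4 n^{4} - 18 n^{3} - 31 n^{2} - 28 n + 81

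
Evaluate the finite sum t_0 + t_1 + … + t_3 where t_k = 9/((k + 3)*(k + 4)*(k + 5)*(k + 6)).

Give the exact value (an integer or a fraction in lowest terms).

Σ = 37/840

Ratio r(k) = (k + 3)/(k + 7).
Factor: A=k + 3; B=k + 7; C=1.
Solve (k + 3)·f(k+1) − (k + 6)·f(k) = 1.
Degrees (1,1,0) ⇒ d ≤ 3.
A polynomial solution: f(k) = k*(k**2 + 12*k + 47)/180.
Get s_k = R·t_k = k*(k**2 + 12*k + 47)/(20*(k + 3)*(k + 4)*(k + 5)) with R(k) = B(k−1)f(k)/C(k) = k*(k + 6)*(k**2 + 12*k + 47)/180.
s_(k+1) − s_k = 9/(k**4 + 18*k**3 + 119*k**2 + 342*k + 360) = t_k.
Sum = s_(4) − s_(0); s_(4) = 37/840, s_(0) = 0 ⇒ 37/840.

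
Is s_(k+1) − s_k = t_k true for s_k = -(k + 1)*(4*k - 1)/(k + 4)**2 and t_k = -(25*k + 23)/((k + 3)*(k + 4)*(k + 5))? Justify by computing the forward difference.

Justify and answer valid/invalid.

s_(k+1) = -(k + 2)*(4*k + 3)/(k + 5)**2
s_(k+1) − s_k = (-29*k**2 - 159*k - 121)/(k**4 + 18*k**3 + 121*k**2 + 360*k + 400)
(s_(k+1) − s_k) − t_k = (-4*k**3 + 2*k**2 + 109*k + 97)/(k**5 + 21*k**4 + 175*k**3 + 723*k**2 + 1480*k + 1200)

Invalid: residual (-4*k**3 + 2*k**2 + 109*k + 97)/(k**5 + 21*k**4 + 175*k**3 + 723*k**2 + 1480*k + 1200) ≠ 0.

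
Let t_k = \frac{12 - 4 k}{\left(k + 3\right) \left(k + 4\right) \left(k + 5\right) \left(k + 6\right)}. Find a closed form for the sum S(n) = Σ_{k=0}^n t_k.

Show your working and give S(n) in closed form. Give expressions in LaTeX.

S(n) = \frac{n^{3} + 15 n^{2} + 134 n + 120}{30 \left(n^{3} + 15 n^{2} + 74 n + 120\right)}

Compute t_(k+1)/t_k: get (k - 2)*(k + 3)/((k - 3)*(k + 7)).
A = k + 3, B = k + 7, C = k - 3.
Need (k + 3)·f(k+1) − (k + 6)·f(k) = k - 3.
Degrees (1,1,1) ⇒ d ≤ 3.
Solving with deg f ≤ 3: f(k) = -k*(k**2 + 12*k + 107)/120.
Get s_k = R·t_k = k*(k**2 + 12*k + 107)/(30*(k + 3)*(k + 4)*(k + 5)) with R(k) = B(k−1)f(k)/C(k) = -k*(k + 6)*(k**2 + 12*k + 107)/(120*(k - 3)).
Δs = 4*(3 - k)/(k**4 + 18*k**3 + 119*k**2 + 342*k + 360), as required.
Σ_(k=0)^n t_k = s_(n+1) − s_(0) = ((n**3 + 15*n**2 + 134*n + 120)/(30*(n**3 + 15*n**2 + 74*n + 120))) − (0), i.e. (n**3 + 15*n**2 + 134*n + 120)/(30*(n**3 + 15*n**2 + 74*n + 120)).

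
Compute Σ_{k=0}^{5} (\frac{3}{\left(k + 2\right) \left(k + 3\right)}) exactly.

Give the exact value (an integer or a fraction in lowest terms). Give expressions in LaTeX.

Σ = 9/8

r(k) = (k + 2)/(k + 4) after simplifying.
Normal form (A,B,C) = (k + 2, k + 4, 1).
Set up (k + 2)·f(k+1) − (k + 3)·f(k) − (1) = 0.
Bound: deg f ≤ 1.
Solving with deg f ≤ 1: f(k) = k/2.
R(k) = B(k−1)·f(k)/C(k) = k*(k + 3)/2; s_k = R·t_k = 3*k/(2*(k + 2)).
Δs = 3/(k**2 + 5*k + 6), as required.
Σ_(k=0)^(5) t_k = s_(6) − s_(0) = 9/8 − (0) = 9/8.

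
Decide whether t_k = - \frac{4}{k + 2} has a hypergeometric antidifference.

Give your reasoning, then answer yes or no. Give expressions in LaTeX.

r(k) = (k + 2)/(k + 3) after simplifying.
So A=k + 2 and B=k + 3, with C=1.
Set up (k + 2)·f(k+1) − (k + 2)·f(k) − (1) = 0.
deg f ≤ 0 (via 1,1,0).
Generic f = c0 gives residual -1; -1 = 0 cannot hold, so t_k is not Gosper-summable.

No — key equation has no polynomial f.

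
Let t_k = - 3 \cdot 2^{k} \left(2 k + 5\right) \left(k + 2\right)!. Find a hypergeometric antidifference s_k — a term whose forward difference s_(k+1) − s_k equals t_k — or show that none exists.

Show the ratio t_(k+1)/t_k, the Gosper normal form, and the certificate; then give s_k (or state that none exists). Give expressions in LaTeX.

s_k = - 3 \cdot 2^{k} \left(k + 2\right)!

Compute t_(k+1)/t_k: get 2*(k + 3)*(2*k + 7)/(2*k + 5).
Normal form (A,B,C) = (2*k + 6, 1, k + 5/2).
Solve (2*k + 6)·f(k+1) − (1)·f(k) = k + 5/2.
Degrees (1,0,1) ⇒ d ≤ 0.
Solving with deg f ≤ 0: f(k) = 1/2.
Certificate R = B(k−1)f/C = 1/(2*k + 5) gives s_k = -3*2**k*factorial(k + 2).
Δs = -3*2**k*(2*k + 5)*factorial(k + 2), as required.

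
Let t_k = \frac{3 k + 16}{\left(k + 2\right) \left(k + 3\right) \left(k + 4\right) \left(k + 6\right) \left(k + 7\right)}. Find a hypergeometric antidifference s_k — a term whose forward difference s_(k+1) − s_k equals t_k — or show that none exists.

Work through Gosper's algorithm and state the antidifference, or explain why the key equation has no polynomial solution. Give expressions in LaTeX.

Step 1: r(k) = (k + 2)*(k + 6)*(3*k + 19)/((k + 5)*(k + 8)*(3*k + 16)).
Normal form (A,B,C) = (k + 2, k + 8, k**2 + 31*k/3 + 80/3).
f must satisfy (k + 2)·f(k+1) − (k + 7)·f(k) = k**2 + 31*k/3 + 80/3.
Bound: deg f ≤ 5.
Coefficient equations give f(k) = k*(k + 4)*(k + 5)*(k**2 + 11*k + 36)/108.
Get s_k = R·t_k = k*(k**2 + 11*k + 36)/(36*(k**3 + 11*k**2 + 36*k + 36)) with R(k) = B(k−1)f(k)/C(k) = k*(k + 4)*(k + 7)*(k**2 + 11*k + 36)/(36*(3*k + 16)).
Verify: (3*k + 16)/(k**5 + 22*k**4 + 185*k**3 + 740*k**2 + 1404*k + 1008) matches t_k.

s_k = \frac{k \left(k^{2} + 11 k + 36\right)}{36 \left(k^{3} + 11 k^{2} + 36 k + 36\right)}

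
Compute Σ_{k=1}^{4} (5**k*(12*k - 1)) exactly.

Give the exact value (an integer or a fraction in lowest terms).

Compute t_(k+1)/t_k: get 5*(12*k + 11)/(12*k - 1).
Factor: A=5; B=1; C=k - 1/12.
f must satisfy (5)·f(k+1) − (1)·f(k) = k - 1/12.
Degrees (0,0,1) ⇒ d ≤ 1.
A polynomial solution: f(k) = (3*k - 4)/12.
Get s_k = R·t_k = 5**k*(3*k - 4) with R(k) = B(k−1)f(k)/C(k) = (3*k - 4)/(12*k - 1).
Verify: 5**k*(12*k - 1) matches t_k.
Telescoping: Σ = s_(5) − s_(1) = 34375 − (-5) = 34380.

Σ = 34380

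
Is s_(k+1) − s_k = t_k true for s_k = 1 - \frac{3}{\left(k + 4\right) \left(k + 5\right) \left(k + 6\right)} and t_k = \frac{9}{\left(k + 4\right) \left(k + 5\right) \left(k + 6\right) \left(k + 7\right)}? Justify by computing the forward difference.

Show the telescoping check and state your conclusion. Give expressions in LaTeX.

s_(k+1) = 1 - 3/((k + 5)*(k + 6)*(k + 7))
s_(k+1) − s_k = 9/((k + 4)*(k + 5)*(k + 6)*(k + 7))
(s_(k+1) − s_k) − t_k = 0

valid (s_(k+1) − s_k reduces to t_k)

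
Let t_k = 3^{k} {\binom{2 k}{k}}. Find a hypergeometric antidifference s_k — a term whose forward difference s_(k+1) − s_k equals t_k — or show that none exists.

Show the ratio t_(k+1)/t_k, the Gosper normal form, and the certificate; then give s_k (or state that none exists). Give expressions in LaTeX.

none — t_k is not Gosper-summable

Step 1: r(k) = 6*(2*k + 1)/(k + 1).
A = 12*k + 6, B = k + 1, C = 1.
Key eq: (12*k + 6)·f(k+1) = (k)·f(k) + (1).
deg f ≤ -1 (via 1,1,0).
deg f ≤ -1 is impossible — no certificate.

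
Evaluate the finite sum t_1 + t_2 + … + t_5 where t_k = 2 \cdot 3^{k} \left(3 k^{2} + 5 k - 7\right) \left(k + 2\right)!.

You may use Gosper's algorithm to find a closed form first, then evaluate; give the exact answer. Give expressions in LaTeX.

Σ = 235146276

r(k) = 3*(3*k**3 + 20*k**2 + 34*k + 3)/(3*k**2 + 5*k - 7) after simplifying.
A = 3*k + 9, B = 1, C = k**2 + 5*k/3 - 7/3.
Key eq: (3*k + 9)·f(k+1) = (1)·f(k) + (k**2 + 5*k/3 - 7/3).
Bound: deg f ≤ 1.
Match coefficients ⇒ f(k) = (k - 2)/3.
So s_k = (B(k−1)f/C)·t_k = ((k - 2)/(3*k**2 + 5*k - 7))·t_k = 2*3**k*(k - 2)*factorial(k + 2).
Verify: 2*3**k*(3*k**2 + 5*k - 7)*factorial(k + 2) matches t_k.
Sum = s_(6) − s_(1); s_(6) = 235146240, s_(1) = -36 ⇒ 235146276.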